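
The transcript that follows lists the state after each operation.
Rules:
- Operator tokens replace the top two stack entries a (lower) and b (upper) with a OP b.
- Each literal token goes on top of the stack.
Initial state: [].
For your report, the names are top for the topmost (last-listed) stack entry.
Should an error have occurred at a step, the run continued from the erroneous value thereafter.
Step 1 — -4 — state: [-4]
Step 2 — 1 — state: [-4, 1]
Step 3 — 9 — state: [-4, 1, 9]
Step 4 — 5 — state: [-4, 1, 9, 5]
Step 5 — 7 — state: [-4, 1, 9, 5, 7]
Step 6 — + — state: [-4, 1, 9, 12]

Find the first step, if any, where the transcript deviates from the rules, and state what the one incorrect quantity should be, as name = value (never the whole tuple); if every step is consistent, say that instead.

no error

1. push -4: top = -4 (exactly as logged)
2. push 1: top = 1 (exactly as logged)
3. push 9: top = 9 (no discrepancy)
4. push 5: top = 5 (no discrepancy)
5. push 7: top = 7 (exactly as logged)
6. 5 + 7 = 12 (no discrepancy)
No step deviates from the rules.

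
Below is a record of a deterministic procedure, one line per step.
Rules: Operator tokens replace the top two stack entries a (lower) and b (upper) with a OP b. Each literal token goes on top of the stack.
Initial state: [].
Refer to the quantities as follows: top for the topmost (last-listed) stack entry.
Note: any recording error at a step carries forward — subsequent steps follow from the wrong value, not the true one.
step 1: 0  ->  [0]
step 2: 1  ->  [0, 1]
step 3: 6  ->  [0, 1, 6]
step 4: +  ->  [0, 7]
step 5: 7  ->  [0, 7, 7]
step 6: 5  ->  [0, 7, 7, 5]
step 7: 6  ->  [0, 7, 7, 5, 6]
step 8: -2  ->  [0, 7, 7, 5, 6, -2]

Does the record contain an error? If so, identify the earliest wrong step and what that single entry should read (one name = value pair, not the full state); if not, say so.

no error

Recomputing the run from the initial state:
step 1: [0]
step 2: [0, 1]
step 3: [0, 1, 6]
step 4: [0, 7]
step 5: [0, 7, 7]
step 6: [0, 7, 7, 5]
step 7: [0, 7, 7, 5, 6]
step 8: [0, 7, 7, 5, 6, -2]
This matches the record at every step.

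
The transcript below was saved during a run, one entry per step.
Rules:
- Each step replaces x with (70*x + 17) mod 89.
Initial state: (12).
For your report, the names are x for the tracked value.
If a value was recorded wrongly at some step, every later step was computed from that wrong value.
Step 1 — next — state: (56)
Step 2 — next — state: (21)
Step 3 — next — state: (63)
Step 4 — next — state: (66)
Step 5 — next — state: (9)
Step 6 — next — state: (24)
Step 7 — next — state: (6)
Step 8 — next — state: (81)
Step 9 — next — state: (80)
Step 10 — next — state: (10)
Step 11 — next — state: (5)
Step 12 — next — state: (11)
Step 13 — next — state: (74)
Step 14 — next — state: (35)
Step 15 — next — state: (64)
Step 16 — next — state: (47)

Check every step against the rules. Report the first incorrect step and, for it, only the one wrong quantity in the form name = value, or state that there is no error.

step 1: x = (70*12 + 17) mod 89 = 56 -> exactly as logged
step 2: x = (70*56 + 17) mod 89 = 21 -> consistent with the transcript
step 3: x = (70*21 + 17) mod 89 = 63 -> agrees with the transcript
step 4: x = (70*63 + 17) mod 89 = 66 -> agrees with the transcript
step 5: x = (70*66 + 17) mod 89 = 9 -> agrees with the transcript
step 6: x = (70*9 + 17) mod 89 = 24 -> verified
step 7: x = (70*24 + 17) mod 89 = 6 -> consistent with the transcript
step 8: x = (70*6 + 17) mod 89 = 81 -> same as recorded
step 9: x = (70*81 + 17) mod 89 = 80 -> in agreement
step 10: x = (70*80 + 17) mod 89 = 10 -> checks out
step 11: x = (70*10 + 17) mod 89 = 5 -> verified
step 12: x = (70*5 + 17) mod 89 = 11 -> in agreement
step 13: x = (70*11 + 17) mod 89 = 75 -> the transcript disagrees here
So the first discrepancy is step 13, where the right value is x = 75.

step 13, x = 75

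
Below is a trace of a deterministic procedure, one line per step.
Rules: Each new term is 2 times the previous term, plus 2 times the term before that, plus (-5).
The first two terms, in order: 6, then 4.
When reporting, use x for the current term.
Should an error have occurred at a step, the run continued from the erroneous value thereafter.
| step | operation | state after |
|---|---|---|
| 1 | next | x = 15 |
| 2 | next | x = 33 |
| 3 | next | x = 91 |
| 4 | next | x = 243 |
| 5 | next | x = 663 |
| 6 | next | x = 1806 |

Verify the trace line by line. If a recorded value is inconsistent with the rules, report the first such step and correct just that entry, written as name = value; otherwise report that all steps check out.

Recomputing the run from the initial state:
step 1: x = 15
step 2: x = 33
step 3: x = 91
step 4: x = 243
step 5: x = 663
step 6: x = 1807
The first disagreement with the trace is at step 6, where the value should be x = 1807.

step 6, x = 1807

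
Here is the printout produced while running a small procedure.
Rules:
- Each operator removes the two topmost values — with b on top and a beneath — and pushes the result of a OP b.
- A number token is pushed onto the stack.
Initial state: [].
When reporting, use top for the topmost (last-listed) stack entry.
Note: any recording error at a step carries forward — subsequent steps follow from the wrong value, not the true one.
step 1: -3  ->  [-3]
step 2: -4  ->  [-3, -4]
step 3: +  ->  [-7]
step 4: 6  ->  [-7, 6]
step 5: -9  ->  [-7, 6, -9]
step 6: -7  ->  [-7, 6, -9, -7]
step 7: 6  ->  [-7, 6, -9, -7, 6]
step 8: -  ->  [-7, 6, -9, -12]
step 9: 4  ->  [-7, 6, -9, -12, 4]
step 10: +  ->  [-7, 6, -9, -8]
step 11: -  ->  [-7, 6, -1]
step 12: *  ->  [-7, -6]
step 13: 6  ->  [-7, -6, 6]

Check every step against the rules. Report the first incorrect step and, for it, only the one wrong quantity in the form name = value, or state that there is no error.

1. push -3: top = -3 (in agreement)
2. push -4: top = -4 (checks out)
3. -3 + -4 = -7 (consistent with the printout)
4. push 6: top = 6 (agrees with the printout)
5. push -9: top = -9 (consistent with the printout)
6. push -7: top = -7 (exactly as logged)
7. push 6: top = 6 (confirmed correct)
8. -7 - 6 = -13 (the recorded entry deviates here)
So the first discrepancy is step 8, where the right value is top = -13.

step 8, top = -13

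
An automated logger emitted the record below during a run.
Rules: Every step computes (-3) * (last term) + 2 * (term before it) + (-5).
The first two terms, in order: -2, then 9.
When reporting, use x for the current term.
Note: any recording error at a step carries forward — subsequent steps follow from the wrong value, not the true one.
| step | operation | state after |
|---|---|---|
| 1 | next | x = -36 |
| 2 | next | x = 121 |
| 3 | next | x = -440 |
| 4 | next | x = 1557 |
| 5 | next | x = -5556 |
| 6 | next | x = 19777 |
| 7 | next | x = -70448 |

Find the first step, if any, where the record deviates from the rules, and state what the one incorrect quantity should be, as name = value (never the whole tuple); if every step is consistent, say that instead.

step 1: x = -3*(9) + (2)*(-2) + (-5) = -36 -> agrees with the record
step 2: x = -3*(-36) + (2)*(9) + (-5) = 121 -> same as recorded
step 3: x = -3*(121) + (2)*(-36) + (-5) = -440 -> same as recorded
step 4: x = -3*(-440) + (2)*(121) + (-5) = 1557 -> same as recorded
step 5: x = -3*(1557) + (2)*(-440) + (-5) = -5556 -> verified
step 6: x = -3*(-5556) + (2)*(1557) + (-5) = 19777 -> exactly as logged
step 7: x = -3*(19777) + (2)*(-5556) + (-5) = -70448 -> matches
No step deviates from the rules.

no error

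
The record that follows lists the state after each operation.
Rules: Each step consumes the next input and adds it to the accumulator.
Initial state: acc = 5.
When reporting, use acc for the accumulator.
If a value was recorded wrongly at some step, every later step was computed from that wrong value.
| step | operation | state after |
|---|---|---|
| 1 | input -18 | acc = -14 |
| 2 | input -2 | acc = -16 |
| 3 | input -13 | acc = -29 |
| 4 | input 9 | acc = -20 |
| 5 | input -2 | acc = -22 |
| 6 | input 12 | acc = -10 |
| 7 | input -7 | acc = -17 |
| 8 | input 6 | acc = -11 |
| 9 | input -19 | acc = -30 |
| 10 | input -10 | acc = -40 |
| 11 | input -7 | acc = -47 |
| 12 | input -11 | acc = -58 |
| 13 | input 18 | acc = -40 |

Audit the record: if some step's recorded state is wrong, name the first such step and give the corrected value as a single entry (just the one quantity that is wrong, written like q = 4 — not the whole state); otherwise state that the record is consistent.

step 1, acc = -13

Recomputing the run from the initial state:
step 1: acc = -13
step 2: acc = -15
step 3: acc = -28
step 4: acc = -19
step 5: acc = -21
step 6: acc = -9
step 7: acc = -16
step 8: acc = -10
step 9: acc = -29
step 10: acc = -39
step 11: acc = -46
step 12: acc = -57
step 13: acc = -39
The first disagreement with the record is at step 1, where the value should be acc = -13.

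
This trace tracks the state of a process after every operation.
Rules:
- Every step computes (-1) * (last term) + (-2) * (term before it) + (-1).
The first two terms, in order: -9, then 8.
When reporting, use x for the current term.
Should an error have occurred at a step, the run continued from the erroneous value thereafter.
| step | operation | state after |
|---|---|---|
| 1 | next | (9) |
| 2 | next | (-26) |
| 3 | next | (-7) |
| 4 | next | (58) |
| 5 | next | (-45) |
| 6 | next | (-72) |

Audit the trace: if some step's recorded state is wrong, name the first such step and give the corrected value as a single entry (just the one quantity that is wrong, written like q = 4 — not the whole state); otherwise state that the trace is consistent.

step 3, x = 7

Recomputing the run from the initial state:
step 1: x = 9
step 2: x = -26
step 3: x = 7
step 4: x = 44
step 5: x = -59
step 6: x = -30
The first disagreement with the trace is at step 3, where the value should be x = 7.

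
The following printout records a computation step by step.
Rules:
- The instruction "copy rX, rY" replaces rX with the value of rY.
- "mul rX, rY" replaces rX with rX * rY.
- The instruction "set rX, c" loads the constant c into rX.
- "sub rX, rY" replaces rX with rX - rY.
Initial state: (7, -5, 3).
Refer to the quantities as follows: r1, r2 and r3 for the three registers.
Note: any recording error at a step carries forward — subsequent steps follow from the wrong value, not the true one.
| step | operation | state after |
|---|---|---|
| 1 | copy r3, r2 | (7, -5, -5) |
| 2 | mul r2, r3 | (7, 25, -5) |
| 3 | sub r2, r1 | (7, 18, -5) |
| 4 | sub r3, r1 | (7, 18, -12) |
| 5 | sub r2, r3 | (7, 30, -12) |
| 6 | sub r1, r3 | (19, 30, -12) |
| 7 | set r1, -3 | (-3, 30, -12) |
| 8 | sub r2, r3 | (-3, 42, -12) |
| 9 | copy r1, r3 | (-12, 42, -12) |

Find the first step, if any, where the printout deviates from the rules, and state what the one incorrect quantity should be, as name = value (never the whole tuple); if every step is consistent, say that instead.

Recomputing the run from the initial state:
step 1: r1 = 7, r2 = -5, r3 = -5
step 2: r1 = 7, r2 = 25, r3 = -5
step 3: r1 = 7, r2 = 18, r3 = -5
step 4: r1 = 7, r2 = 18, r3 = -12
step 5: r1 = 7, r2 = 30, r3 = -12
step 6: r1 = 19, r2 = 30, r3 = -12
step 7: r1 = -3, r2 = 30, r3 = -12
step 8: r1 = -3, r2 = 42, r3 = -12
step 9: r1 = -12, r2 = 42, r3 = -12
This matches the printout at every step.

no error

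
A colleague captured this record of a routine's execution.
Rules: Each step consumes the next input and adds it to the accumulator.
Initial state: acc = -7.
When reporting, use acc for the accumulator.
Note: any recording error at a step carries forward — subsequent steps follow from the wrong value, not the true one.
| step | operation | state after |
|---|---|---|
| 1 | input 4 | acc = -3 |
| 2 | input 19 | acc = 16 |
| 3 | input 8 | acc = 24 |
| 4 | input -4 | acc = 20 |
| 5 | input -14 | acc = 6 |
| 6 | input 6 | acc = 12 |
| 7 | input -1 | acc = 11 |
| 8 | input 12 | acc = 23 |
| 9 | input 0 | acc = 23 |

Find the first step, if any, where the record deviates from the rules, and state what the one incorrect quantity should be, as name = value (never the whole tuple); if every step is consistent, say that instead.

no error

step 1: acc = -7 + 4 = -3 -> exactly as logged
step 2: acc = -3 + 19 = 16 -> matches
step 3: acc = 16 + 8 = 24 -> consistent with the record
step 4: acc = 24 + -4 = 20 -> matches
step 5: acc = 20 + -14 = 6 -> same as recorded
step 6: acc = 6 + 6 = 12 -> in agreement
step 7: acc = 12 + -1 = 11 -> verified
step 8: acc = 11 + 12 = 23 -> no discrepancy
step 9: acc = 23 + 0 = 23 -> matches
The recomputation confirms every line.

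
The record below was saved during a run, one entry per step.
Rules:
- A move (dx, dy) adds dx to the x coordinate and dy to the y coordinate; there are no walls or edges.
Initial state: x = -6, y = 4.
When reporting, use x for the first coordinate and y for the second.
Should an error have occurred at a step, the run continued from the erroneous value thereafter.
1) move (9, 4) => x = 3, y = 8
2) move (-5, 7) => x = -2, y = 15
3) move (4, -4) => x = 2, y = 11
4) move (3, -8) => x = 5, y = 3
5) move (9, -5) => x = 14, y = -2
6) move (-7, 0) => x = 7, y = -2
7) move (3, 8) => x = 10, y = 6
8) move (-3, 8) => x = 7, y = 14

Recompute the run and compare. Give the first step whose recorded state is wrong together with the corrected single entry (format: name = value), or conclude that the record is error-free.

no error

Step 1: x = -6 + (9) = 3, y = 4 + (4) = 8 — agrees with the record.
Step 2: x = 3 + (-5) = -2, y = 8 + (7) = 15 — no discrepancy.
Step 3: x = -2 + (4) = 2, y = 15 + (-4) = 11 — exactly as logged.
Step 4: x = 2 + (3) = 5, y = 11 + (-8) = 3 — consistent with the record.
Step 5: x = 5 + (9) = 14, y = 3 + (-5) = -2 — agrees with the record.
Step 6: x = 14 + (-7) = 7, y = -2 + (0) = -2 — exactly as logged.
Step 7: x = 7 + (3) = 10, y = -2 + (8) = 6 — exactly as logged.
Step 8: x = 10 + (-3) = 7, y = 6 + (8) = 14 — agrees with the record.
The recomputation confirms every line.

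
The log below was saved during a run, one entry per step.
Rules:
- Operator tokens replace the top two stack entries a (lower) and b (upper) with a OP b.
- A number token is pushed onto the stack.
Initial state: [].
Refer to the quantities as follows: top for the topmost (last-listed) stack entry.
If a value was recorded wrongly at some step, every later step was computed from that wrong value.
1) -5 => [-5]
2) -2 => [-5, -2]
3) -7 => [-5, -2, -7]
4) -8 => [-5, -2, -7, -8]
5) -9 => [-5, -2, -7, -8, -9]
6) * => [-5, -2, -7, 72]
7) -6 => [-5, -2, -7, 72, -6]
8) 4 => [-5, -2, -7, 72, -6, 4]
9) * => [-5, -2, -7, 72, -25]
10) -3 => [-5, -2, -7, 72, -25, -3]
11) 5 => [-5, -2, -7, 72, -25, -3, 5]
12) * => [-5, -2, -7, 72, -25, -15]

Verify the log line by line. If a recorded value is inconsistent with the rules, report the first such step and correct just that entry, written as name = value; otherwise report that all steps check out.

step 1: push -5: top = -5 -> same as recorded
step 2: push -2: top = -2 -> agrees with the log
step 3: push -7: top = -7 -> no discrepancy
step 4: push -8: top = -8 -> no discrepancy
step 5: push -9: top = -9 -> exactly as logged
step 6: -8 * -9 = 72 -> matches
step 7: push -6: top = -6 -> consistent with the log
step 8: push 4: top = 4 -> verified
step 9: -6 * 4 = -24 -> not what was recorded
Step 9 is the first one off; corrected, top = -24.

step 9, top = -24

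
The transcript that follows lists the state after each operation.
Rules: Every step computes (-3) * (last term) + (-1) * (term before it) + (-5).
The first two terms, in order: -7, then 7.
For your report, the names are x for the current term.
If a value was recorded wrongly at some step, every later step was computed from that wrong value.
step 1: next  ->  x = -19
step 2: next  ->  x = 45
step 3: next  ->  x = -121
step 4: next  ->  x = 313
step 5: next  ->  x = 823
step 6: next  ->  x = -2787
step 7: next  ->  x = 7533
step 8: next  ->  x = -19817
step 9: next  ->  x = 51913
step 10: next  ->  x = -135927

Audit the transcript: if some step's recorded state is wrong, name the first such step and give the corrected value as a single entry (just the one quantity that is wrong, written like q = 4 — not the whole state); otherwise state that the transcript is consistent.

step 1: x = -3*(7) + (-1)*(-7) + (-5) = -19 -> checks out
step 2: x = -3*(-19) + (-1)*(7) + (-5) = 45 -> same as recorded
step 3: x = -3*(45) + (-1)*(-19) + (-5) = -121 -> verified
step 4: x = -3*(-121) + (-1)*(45) + (-5) = 313 -> checks out
step 5: x = -3*(313) + (-1)*(-121) + (-5) = -823 -> the entry is off here
The audit stops at step 5: the recorded entry is wrong and should be x = -823.

step 5, x = -823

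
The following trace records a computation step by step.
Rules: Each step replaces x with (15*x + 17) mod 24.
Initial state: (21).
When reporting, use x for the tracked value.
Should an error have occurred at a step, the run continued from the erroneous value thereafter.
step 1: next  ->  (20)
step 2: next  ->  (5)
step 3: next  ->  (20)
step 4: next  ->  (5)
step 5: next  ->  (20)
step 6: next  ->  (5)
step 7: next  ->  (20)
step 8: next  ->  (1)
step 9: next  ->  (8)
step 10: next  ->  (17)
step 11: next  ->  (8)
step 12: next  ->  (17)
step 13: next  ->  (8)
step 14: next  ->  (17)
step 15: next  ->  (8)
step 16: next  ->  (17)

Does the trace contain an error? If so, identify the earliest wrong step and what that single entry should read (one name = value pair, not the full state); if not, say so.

Step 1: x = (15*21 + 17) mod 24 = 20 — exactly as logged.
Step 2: x = (15*20 + 17) mod 24 = 5 — no discrepancy.
Step 3: x = (15*5 + 17) mod 24 = 20 — no discrepancy.
Step 4: x = (15*20 + 17) mod 24 = 5 — same as recorded.
Step 5: x = (15*5 + 17) mod 24 = 20 — no discrepancy.
Step 6: x = (15*20 + 17) mod 24 = 5 — same as recorded.
Step 7: x = (15*5 + 17) mod 24 = 20 — agrees with the trace.
Step 8: x = (15*20 + 17) mod 24 = 5 — the entry is off here.
The audit stops at step 8: the recorded entry is wrong and should be x = 5.

step 8, x = 5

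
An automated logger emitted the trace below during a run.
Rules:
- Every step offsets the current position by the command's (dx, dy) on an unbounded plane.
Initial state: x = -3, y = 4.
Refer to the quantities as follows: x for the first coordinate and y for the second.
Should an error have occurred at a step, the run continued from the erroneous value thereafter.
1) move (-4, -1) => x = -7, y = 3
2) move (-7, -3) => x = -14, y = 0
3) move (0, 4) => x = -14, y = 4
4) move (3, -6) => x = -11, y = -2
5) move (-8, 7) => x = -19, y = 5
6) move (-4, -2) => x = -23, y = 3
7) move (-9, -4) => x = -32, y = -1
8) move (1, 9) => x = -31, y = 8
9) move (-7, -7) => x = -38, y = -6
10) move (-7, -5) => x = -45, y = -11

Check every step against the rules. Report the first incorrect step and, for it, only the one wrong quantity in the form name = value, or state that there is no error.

step 9, y = 1

Recomputing the run from the initial state:
step 1: x = -7, y = 3
step 2: x = -14, y = 0
step 3: x = -14, y = 4
step 4: x = -11, y = -2
step 5: x = -19, y = 5
step 6: x = -23, y = 3
step 7: x = -32, y = -1
step 8: x = -31, y = 8
step 9: x = -38, y = 1
step 10: x = -45, y = -4
The first disagreement with the trace is at step 9, where the value should be y = 1.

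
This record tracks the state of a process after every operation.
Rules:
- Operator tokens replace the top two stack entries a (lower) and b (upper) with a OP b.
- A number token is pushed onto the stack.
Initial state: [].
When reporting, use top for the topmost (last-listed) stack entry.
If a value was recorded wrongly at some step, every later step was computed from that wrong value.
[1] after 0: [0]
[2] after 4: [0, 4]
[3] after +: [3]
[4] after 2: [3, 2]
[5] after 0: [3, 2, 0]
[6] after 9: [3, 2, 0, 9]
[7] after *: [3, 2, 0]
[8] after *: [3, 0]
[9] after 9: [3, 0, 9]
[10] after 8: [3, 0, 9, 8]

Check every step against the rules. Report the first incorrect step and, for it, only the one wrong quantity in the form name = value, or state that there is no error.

step 1: push 0: top = 0 -> no discrepancy
step 2: push 4: top = 4 -> agrees with the record
step 3: 0 + 4 = 4 -> the recorded entry deviates here
First deviation found at step 3; the corrected entry is top = 4.

step 3, top = 4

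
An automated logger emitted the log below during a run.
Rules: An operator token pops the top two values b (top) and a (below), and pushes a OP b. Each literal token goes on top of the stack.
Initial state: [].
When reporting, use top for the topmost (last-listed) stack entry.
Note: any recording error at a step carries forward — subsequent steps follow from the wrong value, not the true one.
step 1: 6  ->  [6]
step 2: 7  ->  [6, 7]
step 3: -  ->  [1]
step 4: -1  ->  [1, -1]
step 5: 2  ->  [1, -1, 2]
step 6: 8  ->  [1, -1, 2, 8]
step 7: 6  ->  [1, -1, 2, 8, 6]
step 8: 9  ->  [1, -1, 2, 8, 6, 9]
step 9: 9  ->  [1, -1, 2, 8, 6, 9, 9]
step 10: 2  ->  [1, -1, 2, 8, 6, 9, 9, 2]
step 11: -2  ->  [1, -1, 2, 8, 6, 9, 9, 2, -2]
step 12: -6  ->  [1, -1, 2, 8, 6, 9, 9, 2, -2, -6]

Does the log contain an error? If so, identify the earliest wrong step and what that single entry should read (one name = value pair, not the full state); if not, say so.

step 3, top = -1

1. push 6: top = 6 (exactly as logged)
2. push 7: top = 7 (verified)
3. 6 - 7 = -1 (this is not what the log shows)
Conclusion: step 3 carries the first error; the entry should be top = -1.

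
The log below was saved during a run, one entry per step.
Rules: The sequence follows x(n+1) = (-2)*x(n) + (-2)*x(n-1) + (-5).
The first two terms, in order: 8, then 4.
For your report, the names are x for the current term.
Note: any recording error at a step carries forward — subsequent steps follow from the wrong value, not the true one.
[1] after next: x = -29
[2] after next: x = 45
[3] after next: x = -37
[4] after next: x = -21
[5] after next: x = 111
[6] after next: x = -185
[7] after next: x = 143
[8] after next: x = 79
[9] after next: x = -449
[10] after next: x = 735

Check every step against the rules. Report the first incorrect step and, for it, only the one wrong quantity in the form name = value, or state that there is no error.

no error

Recomputing the run from the initial state:
step 1: x = -29
step 2: x = 45
step 3: x = -37
step 4: x = -21
step 5: x = 111
step 6: x = -185
step 7: x = 143
step 8: x = 79
step 9: x = -449
step 10: x = 735
This matches the log at every step.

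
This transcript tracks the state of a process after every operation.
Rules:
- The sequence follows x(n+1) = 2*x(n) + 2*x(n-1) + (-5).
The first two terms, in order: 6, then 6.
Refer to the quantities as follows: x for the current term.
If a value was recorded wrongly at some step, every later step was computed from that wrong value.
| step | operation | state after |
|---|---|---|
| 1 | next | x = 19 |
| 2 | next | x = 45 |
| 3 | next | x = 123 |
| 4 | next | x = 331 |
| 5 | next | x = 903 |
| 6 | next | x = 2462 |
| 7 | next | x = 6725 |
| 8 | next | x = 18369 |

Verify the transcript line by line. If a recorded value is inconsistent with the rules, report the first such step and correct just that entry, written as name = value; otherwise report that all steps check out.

step 1: x = 2*(6) + (2)*(6) + (-5) = 19 -> no discrepancy
step 2: x = 2*(19) + (2)*(6) + (-5) = 45 -> matches
step 3: x = 2*(45) + (2)*(19) + (-5) = 123 -> confirmed correct
step 4: x = 2*(123) + (2)*(45) + (-5) = 331 -> matches
step 5: x = 2*(331) + (2)*(123) + (-5) = 903 -> no discrepancy
step 6: x = 2*(903) + (2)*(331) + (-5) = 2463 -> the entry is off here
First incorrect step: 6; the correct value is x = 2463.

step 6, x = 2463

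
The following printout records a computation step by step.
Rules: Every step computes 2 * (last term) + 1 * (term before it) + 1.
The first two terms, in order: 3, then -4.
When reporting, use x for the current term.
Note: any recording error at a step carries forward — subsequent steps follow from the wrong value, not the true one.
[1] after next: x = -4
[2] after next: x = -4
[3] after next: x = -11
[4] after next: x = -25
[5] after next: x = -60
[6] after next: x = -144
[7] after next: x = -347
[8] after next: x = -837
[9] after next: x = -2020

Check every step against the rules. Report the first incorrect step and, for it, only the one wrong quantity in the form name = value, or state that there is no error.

step 2, x = -11

Recomputing the run from the initial state:
step 1: x = -4
step 2: x = -11
step 3: x = -25
step 4: x = -60
step 5: x = -144
step 6: x = -347
step 7: x = -837
step 8: x = -2020
step 9: x = -4876
The first disagreement with the printout is at step 2, where the value should be x = -11.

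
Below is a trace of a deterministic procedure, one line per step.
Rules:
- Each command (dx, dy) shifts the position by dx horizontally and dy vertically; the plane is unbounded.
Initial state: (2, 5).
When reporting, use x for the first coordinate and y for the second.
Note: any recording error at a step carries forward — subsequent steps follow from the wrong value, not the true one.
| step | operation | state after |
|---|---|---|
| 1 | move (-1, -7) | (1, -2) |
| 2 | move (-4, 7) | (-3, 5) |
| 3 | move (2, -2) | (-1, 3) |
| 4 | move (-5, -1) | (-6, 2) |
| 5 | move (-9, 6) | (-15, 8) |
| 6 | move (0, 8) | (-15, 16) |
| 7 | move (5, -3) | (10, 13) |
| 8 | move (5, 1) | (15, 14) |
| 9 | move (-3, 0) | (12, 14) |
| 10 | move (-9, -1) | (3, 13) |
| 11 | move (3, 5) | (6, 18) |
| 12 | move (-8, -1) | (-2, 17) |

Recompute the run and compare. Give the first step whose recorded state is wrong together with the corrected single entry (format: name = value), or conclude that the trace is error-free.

step 7, x = -10

Recomputing the run from the initial state:
step 1: x = 1, y = -2
step 2: x = -3, y = 5
step 3: x = -1, y = 3
step 4: x = -6, y = 2
step 5: x = -15, y = 8
step 6: x = -15, y = 16
step 7: x = -10, y = 13
step 8: x = -5, y = 14
step 9: x = -8, y = 14
step 10: x = -17, y = 13
step 11: x = -14, y = 18
step 12: x = -22, y = 17
The first disagreement with the trace is at step 7, where the value should be x = -10.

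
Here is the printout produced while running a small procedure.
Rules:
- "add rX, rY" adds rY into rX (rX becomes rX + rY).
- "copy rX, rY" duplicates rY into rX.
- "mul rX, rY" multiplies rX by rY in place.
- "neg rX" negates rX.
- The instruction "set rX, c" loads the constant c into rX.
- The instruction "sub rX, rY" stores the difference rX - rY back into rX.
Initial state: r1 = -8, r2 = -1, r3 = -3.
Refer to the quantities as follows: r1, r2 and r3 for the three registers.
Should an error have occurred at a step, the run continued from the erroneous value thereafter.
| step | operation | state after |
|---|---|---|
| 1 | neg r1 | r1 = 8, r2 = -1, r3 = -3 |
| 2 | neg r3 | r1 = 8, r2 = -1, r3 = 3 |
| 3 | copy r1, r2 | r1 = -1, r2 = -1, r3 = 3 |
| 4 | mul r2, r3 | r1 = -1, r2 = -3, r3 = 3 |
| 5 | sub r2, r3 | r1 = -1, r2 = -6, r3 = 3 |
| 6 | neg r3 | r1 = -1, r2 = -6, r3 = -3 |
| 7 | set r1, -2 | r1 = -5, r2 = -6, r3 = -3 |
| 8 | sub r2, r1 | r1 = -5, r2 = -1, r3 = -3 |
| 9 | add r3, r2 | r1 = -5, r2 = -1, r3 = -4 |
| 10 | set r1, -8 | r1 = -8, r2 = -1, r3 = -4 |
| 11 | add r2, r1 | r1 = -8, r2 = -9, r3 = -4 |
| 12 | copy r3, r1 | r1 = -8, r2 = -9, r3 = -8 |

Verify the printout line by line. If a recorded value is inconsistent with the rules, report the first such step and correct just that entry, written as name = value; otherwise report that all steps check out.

step 7, r1 = -2

1. r1 = -(-8) = 8 (no discrepancy)
2. r3 = -(-3) = 3 (confirmed correct)
3. r1 = -1 (agrees with the printout)
4. r2 = -1 * 3 = -3 (confirmed correct)
5. r2 = -3 - 3 = -6 (verified)
6. r3 = -(3) = -3 (confirmed correct)
7. r1 = -2 (the printout disagrees here)
First incorrect step: 7; the correct value is r1 = -2.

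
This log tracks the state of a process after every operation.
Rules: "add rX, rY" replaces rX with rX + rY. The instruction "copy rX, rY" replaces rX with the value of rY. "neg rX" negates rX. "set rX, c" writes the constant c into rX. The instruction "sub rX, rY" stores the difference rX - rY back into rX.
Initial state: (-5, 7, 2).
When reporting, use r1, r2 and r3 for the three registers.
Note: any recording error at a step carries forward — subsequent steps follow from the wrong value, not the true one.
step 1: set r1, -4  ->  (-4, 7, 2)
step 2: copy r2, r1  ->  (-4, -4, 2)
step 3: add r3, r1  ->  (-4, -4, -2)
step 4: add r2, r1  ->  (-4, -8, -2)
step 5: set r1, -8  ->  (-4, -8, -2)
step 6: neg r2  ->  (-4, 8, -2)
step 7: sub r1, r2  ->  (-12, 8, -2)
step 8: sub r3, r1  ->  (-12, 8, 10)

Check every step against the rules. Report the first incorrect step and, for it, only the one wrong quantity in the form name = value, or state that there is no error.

step 5, r1 = -8

Recomputing the run from the initial state:
step 1: r1 = -4, r2 = 7, r3 = 2
step 2: r1 = -4, r2 = -4, r3 = 2
step 3: r1 = -4, r2 = -4, r3 = -2
step 4: r1 = -4, r2 = -8, r3 = -2
step 5: r1 = -8, r2 = -8, r3 = -2
step 6: r1 = -8, r2 = 8, r3 = -2
step 7: r1 = -16, r2 = 8, r3 = -2
step 8: r1 = -16, r2 = 8, r3 = 14
The first disagreement with the log is at step 5, where the value should be r1 = -8.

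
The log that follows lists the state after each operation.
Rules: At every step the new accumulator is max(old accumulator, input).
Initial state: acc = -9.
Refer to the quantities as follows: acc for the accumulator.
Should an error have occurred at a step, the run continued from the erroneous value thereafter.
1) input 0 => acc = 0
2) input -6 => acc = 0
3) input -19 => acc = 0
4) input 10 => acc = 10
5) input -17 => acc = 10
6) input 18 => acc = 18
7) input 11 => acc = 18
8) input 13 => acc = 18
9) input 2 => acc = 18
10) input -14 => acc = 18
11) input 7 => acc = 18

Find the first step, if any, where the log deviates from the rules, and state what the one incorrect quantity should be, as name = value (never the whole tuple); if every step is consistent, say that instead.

no error

step 1: acc = max(-9, 0) = 0 -> agrees with the log
step 2: acc = max(0, -6) = 0 -> checks out
step 3: acc = max(0, -19) = 0 -> same as recorded
step 4: acc = max(0, 10) = 10 -> agrees with the log
step 5: acc = max(10, -17) = 10 -> checks out
step 6: acc = max(10, 18) = 18 -> exactly as logged
step 7: acc = max(18, 11) = 18 -> same as recorded
step 8: acc = max(18, 13) = 18 -> in agreement
step 9: acc = max(18, 2) = 18 -> agrees with the log
step 10: acc = max(18, -14) = 18 -> matches
step 11: acc = max(18, 7) = 18 -> no discrepancy
All steps check out; nothing to correct.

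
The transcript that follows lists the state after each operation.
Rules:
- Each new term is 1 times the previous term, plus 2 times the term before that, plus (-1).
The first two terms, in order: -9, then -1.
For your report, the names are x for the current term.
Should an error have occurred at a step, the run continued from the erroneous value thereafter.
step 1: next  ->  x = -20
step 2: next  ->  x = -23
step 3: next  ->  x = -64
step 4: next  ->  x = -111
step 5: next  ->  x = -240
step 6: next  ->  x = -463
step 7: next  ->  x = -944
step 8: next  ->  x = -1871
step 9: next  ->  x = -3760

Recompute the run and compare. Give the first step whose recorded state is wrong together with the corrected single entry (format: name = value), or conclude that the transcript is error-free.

Step 1: x = 1*(-1) + (2)*(-9) + (-1) = -20 — in agreement.
Step 2: x = 1*(-20) + (2)*(-1) + (-1) = -23 — exactly as logged.
Step 3: x = 1*(-23) + (2)*(-20) + (-1) = -64 — verified.
Step 4: x = 1*(-64) + (2)*(-23) + (-1) = -111 — checks out.
Step 5: x = 1*(-111) + (2)*(-64) + (-1) = -240 — consistent with the transcript.
Step 6: x = 1*(-240) + (2)*(-111) + (-1) = -463 — no discrepancy.
Step 7: x = 1*(-463) + (2)*(-240) + (-1) = -944 — consistent with the transcript.
Step 8: x = 1*(-944) + (2)*(-463) + (-1) = -1871 — consistent with the transcript.
Step 9: x = 1*(-1871) + (2)*(-944) + (-1) = -3760 — no discrepancy.
All steps check out; nothing to correct.

no error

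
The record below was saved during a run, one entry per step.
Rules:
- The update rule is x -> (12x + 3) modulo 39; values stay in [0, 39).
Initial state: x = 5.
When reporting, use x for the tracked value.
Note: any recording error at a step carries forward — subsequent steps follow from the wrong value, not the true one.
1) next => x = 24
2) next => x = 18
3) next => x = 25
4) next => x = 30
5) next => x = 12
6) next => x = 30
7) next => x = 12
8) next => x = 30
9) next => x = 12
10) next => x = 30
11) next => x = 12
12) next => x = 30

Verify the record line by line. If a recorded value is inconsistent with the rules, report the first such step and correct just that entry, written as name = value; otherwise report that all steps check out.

step 1: x = (12*5 + 3) mod 39 = 24 -> verified
step 2: x = (12*24 + 3) mod 39 = 18 -> no discrepancy
step 3: x = (12*18 + 3) mod 39 = 24 -> a discrepancy with the record
First deviation found at step 3; the corrected entry is x = 24.

step 3, x = 24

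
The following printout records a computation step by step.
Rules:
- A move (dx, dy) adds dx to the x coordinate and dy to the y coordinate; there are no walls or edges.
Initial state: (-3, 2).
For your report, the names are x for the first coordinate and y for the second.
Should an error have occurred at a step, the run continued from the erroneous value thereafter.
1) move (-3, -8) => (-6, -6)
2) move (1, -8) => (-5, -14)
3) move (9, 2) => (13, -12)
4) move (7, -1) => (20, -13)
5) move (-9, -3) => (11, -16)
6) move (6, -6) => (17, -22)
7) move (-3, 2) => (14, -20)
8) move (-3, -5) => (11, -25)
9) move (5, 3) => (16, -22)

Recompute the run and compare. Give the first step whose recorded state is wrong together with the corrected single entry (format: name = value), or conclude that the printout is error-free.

step 3, x = 4

step 1: x = -3 + (-3) = -6, y = 2 + (-8) = -6 -> checks out
step 2: x = -6 + (1) = -5, y = -6 + (-8) = -14 -> verified
step 3: x = -5 + (9) = 4, y = -14 + (2) = -12 -> this is not what the printout shows
That makes step 3 the first incorrect line — x = 4 is what it should show.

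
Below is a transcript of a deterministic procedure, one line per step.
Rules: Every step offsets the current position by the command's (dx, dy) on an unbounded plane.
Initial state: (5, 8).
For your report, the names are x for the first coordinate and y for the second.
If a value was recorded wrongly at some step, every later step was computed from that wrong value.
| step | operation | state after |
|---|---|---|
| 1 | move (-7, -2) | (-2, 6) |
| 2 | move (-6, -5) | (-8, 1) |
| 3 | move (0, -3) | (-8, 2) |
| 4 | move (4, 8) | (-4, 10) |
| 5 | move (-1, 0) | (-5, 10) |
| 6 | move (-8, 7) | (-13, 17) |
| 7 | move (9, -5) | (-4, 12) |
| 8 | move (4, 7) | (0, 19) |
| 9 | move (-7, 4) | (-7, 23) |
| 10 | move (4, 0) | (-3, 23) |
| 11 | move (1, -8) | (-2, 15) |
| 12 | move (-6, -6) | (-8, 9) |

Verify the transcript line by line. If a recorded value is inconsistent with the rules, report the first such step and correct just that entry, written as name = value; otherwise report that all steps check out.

Step 1: x = 5 + (-7) = -2, y = 8 + (-2) = 6 — consistent with the transcript.
Step 2: x = -2 + (-6) = -8, y = 6 + (-5) = 1 — same as recorded.
Step 3: x = -8 + (0) = -8, y = 1 + (-3) = -2 — the transcript has a different value.
The earliest wrong entry is at step 3: it should read y = -2.

step 3, y = -2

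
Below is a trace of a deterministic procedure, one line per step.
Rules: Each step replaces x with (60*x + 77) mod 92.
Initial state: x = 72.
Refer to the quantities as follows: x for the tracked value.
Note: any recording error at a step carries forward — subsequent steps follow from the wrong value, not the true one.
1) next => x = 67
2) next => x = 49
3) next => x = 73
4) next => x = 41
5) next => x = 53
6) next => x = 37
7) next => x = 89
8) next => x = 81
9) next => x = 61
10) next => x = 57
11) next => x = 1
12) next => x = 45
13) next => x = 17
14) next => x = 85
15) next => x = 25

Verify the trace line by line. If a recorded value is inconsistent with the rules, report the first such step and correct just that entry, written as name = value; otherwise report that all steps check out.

Step 1: x = (60*72 + 77) mod 92 = 73 — this is not what the trace shows.
First deviation found at step 1; the corrected entry is x = 73.

step 1, x = 73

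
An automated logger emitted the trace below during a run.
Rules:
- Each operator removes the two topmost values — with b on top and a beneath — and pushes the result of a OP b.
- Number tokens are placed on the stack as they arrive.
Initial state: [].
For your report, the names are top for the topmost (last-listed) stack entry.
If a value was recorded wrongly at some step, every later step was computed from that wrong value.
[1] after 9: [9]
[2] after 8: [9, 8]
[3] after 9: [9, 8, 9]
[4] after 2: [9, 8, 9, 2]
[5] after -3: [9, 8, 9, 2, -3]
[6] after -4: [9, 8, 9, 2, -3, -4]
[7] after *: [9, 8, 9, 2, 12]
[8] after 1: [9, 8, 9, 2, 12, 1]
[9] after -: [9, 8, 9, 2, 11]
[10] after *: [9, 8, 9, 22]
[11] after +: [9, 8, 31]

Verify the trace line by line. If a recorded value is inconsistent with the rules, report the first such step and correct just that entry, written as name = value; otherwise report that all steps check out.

no error

1. push 9: top = 9 (in agreement)
2. push 8: top = 8 (confirmed correct)
3. push 9: top = 9 (in agreement)
4. push 2: top = 2 (exactly as logged)
5. push -3: top = -3 (no discrepancy)
6. push -4: top = -4 (consistent with the trace)
7. -3 * -4 = 12 (same as recorded)
8. push 1: top = 1 (agrees with the trace)
9. 12 - 1 = 11 (in agreement)
10. 2 * 11 = 22 (matches)
11. 9 + 22 = 31 (verified)
The recomputation confirms every line.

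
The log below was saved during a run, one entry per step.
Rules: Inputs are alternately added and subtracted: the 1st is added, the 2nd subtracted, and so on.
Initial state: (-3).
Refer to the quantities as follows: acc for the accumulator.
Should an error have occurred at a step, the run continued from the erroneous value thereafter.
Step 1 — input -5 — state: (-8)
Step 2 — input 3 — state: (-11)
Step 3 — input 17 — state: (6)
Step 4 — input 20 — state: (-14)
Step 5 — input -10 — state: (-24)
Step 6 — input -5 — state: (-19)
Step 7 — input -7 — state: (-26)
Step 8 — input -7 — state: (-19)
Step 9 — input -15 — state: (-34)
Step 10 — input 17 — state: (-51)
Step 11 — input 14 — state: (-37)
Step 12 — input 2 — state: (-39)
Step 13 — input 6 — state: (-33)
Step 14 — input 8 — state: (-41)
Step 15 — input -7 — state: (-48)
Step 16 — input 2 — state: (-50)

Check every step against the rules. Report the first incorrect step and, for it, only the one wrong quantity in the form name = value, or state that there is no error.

no error

Recomputing the run from the initial state:
step 1: acc = -8
step 2: acc = -11
step 3: acc = 6
step 4: acc = -14
step 5: acc = -24
step 6: acc = -19
step 7: acc = -26
step 8: acc = -19
step 9: acc = -34
step 10: acc = -51
step 11: acc = -37
step 12: acc = -39
step 13: acc = -33
step 14: acc = -41
step 15: acc = -48
step 16: acc = -50
This matches the log at every step.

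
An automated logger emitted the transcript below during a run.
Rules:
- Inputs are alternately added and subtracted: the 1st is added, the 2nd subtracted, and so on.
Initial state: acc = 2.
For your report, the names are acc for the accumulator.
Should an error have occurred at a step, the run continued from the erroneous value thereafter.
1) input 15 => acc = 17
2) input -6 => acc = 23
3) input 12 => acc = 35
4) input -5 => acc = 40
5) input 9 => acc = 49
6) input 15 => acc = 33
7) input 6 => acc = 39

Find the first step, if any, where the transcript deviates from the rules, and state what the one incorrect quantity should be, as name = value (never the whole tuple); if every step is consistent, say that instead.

Step 1: acc = 2 + 15 = 17 — in agreement.
Step 2: acc = 17 - -6 = 23 — exactly as logged.
Step 3: acc = 23 + 12 = 35 — no discrepancy.
Step 4: acc = 35 - -5 = 40 — in agreement.
Step 5: acc = 40 + 9 = 49 — in agreement.
Step 6: acc = 49 - 15 = 34 — a discrepancy with the transcript.
First incorrect step: 6; the correct value is acc = 34.

step 6, acc = 34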